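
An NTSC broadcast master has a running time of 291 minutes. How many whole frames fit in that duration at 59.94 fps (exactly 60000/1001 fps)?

1046553 frames

291 min = 17460 s.
Frames = 17460 × 60000/1001 = 1047600000/1001 ≈ 1046553.4466.
Complete frames: 1046553.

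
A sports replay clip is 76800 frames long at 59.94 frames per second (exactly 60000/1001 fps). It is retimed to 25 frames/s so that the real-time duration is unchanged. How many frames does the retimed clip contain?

32032 frames

Target frames = source frames × (target rate / source rate) = 76800 × (25)/(60000/1001) = 76800 × 1001/2400 = 32032.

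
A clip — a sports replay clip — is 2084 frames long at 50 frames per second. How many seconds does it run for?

41.68 seconds

Running time = 2084 / (50) = 41.68 s.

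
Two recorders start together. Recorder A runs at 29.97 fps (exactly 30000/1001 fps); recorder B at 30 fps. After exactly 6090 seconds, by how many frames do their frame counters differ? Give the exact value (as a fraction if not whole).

26100/143 frames

A emits 30000/1001 × 6090 = 26100000/143 frames; B emits 30 × 6090 = 182700.
Difference = 26100/143 frames (≈ 182.5175); B is ahead of A.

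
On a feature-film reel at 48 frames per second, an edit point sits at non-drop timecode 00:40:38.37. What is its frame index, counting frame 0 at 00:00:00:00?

frame 117061

Total seconds to the label: (0 × 3600 + 40 × 60 + 38) = 2438.
Frame index = 2438 × 48 + 37 = 117061.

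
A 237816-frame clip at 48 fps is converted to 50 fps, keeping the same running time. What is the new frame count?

247725 frames

Target frames = source frames × (target rate / source rate) = 237816 × (50)/(48) = 237816 × 25/24 = 247725.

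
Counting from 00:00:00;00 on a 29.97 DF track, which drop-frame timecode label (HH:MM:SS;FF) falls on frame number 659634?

Ten DF minutes hold 17982 frames, so frame 659634 lies in block 36 (frames 647352–665333) with 12282 frames into that block.
The block's first minute is 1800 frames and the rest 1798 each; 12282 frames reaches minute 6, so 36 × 18 + 6 × 2 = 660 labels have been skipped so far.
Adding those back, label number 659634 + 660 = 660294 at 30 labels/s is 22009 s + 24 f = 6 h 6 min 49 s frame 24, i.e. 06:06:49;24.

06:06:49;24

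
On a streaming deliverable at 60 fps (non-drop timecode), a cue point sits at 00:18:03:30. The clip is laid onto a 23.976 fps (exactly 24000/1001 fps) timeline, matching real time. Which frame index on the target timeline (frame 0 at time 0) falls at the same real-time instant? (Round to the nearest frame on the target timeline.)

frame 25978

Source frame index: (0×3600 + 18×60 + 3) × 60 + 30 = 65010.
Real time: 65010 / (60) = 2167/2 s.
Target frame: (2167/2) × (24000/1001) = 2364000/91 ≈ 25978.022 → 25978.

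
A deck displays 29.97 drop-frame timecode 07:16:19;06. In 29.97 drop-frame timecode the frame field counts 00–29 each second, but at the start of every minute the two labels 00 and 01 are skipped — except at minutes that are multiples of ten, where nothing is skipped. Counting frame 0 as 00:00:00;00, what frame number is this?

As if non-drop at 30 labels/s: (7 × 3600 + 16 × 60 + 19) × 30 + 6 = 785376.
Minute boundaries passed: 436; those not divisible by 10: 436 − 43 = 393; dropped labels = 2 × 393 = 786.
Actual frame index = 785376 − 786 = 784590.

784590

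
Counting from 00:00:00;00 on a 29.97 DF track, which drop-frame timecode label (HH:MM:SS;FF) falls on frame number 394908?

Ten DF minutes hold 17982 frames, so frame 394908 lies in block 21 (frames 377622–395603) with 17286 frames into that block.
The block's first minute is 1800 frames and the rest 1798 each; 17286 frames reaches minute 9, so 21 × 18 + 9 × 2 = 396 labels have been skipped so far.
Adding those back, label number 394908 + 396 = 395304 at 30 labels/s is 13176 s + 24 f = 3 h 39 min 36 s frame 24, i.e. 03:39:36;24.

03:39:36;24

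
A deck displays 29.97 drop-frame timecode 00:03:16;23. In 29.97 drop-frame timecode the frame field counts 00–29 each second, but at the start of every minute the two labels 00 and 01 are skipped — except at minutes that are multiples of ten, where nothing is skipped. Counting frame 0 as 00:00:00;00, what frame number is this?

Complete 10-minute blocks: 0, each 17982 frames → 0.
Remaining 3 whole minutes in the current block: 1800 + 2 × 1798 = 5396 frames.
Within the current minute: 16 × 30 + 23 − 2 = 501 (labels ;00/;01 skipped at this minute). Total = 0 + 5396 + 501 = 5897.

5897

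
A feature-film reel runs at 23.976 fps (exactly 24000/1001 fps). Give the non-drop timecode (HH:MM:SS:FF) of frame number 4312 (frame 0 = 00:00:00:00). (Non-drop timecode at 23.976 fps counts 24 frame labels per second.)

00:02:59:16

4312 ÷ 24 = 179 full seconds, remainder 16 frames.
179 s = 0 h 2 min 59 s.
Timecode: 00:02:59:16.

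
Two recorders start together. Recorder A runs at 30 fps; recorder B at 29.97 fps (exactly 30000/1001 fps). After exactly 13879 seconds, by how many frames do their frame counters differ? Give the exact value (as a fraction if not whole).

416370/1001 frames

A emits 30 × 13879 = 416370 frames; B emits 30000/1001 × 13879 = 416370000/1001.
Difference = 416370/1001 frames (≈ 415.9540); B is behind A.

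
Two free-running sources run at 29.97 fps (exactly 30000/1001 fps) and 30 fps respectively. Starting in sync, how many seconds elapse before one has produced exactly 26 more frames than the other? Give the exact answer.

13013/15 seconds

The gap grows by |30 − 30000/1001| = 30/1001 frames per second.
Time for a 26-frame gap: 26 ÷ (30/1001) = 13013/15 s.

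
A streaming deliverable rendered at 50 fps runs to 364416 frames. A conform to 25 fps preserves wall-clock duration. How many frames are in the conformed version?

Target frames = source frames × (target rate / source rate) = 364416 × (25)/(50) = 364416 × 1/2 = 182208.

182208 frames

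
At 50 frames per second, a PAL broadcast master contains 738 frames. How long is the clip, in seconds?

Running time = 738 / (50) = 14.76 s.

14.76 seconds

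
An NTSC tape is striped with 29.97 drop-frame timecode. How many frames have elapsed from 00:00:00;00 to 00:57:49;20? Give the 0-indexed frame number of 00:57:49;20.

As if non-drop at 30 labels/s: (0 × 3600 + 57 × 60 + 49) × 30 + 20 = 104090.
Minute boundaries passed: 57; those not divisible by 10: 57 − 5 = 52; dropped labels = 2 × 52 = 104.
Actual frame index = 104090 − 104 = 103986.

103986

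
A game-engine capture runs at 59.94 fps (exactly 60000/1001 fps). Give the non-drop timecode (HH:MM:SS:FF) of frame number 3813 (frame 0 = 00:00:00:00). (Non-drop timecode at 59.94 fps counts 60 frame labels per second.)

3813 ÷ 60 = 63 full seconds, remainder 33 frames.
63 s = 0 h 1 min 3 s.
Timecode: 00:01:03:33.

00:01:03:33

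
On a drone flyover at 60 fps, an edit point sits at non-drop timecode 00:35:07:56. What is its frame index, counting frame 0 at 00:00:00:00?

Total seconds to the label: (0 × 3600 + 35 × 60 + 7) = 2107.
Frame index = 2107 × 60 + 56 = 126476.

frame 126476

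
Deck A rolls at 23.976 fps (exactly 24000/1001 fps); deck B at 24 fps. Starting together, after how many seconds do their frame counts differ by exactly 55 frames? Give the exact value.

The gap grows by |24 − 24000/1001| = 24/1001 frames per second.
Time for a 55-frame gap: 55 ÷ (24/1001) = 55055/24 s.

55055/24 seconds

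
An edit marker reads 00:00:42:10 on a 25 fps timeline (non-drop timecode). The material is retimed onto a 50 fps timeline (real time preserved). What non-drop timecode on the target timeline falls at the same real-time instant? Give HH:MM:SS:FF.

Source frame index: (0×3600 + 0×60 + 42) × 25 + 10 = 1060.
Real time: 1060 / (25) = 212/5 s.
Target frame: (212/5) × (50) = 2120.
At 50 labels/s: frame 2120 → 00:00:42:20.

00:00:42:20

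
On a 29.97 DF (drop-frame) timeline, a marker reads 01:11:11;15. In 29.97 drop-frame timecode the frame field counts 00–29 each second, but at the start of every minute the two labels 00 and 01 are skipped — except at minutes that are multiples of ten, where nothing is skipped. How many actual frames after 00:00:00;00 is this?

As if non-drop at 30 labels/s: (1 × 3600 + 11 × 60 + 11) × 30 + 15 = 128145.
Minute boundaries passed: 71; those not divisible by 10: 71 − 7 = 64; dropped labels = 2 × 64 = 128.
Actual frame index = 128145 − 128 = 128017.

128017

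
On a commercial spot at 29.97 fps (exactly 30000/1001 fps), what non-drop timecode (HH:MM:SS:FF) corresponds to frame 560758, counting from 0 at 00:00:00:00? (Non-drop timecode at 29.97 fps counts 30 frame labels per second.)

560758 ÷ 30 = 18691 full seconds, remainder 28 frames.
18691 s = 5 h 11 min 31 s.
Timecode: 05:11:31:28.

05:11:31:28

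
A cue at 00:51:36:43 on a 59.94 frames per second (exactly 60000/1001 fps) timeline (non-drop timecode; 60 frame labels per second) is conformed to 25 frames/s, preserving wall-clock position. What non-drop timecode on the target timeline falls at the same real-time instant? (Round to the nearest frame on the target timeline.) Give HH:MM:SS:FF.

Source frame index: (0×3600 + 51×60 + 36) × 60 + 43 = 185803.
Real time: 185803 / (60000/1001) = 185988803/60000 s.
Target frame: (185988803/60000) × (25) = 185988803/2400 ≈ 77495.335 → 77495.
At 25 labels/s: frame 77495 → 00:51:39:20.

00:51:39:20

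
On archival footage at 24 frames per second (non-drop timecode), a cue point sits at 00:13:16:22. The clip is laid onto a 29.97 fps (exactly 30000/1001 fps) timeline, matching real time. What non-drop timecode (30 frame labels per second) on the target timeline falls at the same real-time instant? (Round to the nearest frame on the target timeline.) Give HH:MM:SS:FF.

00:13:16:04

Source frame index: (0×3600 + 13×60 + 16) × 24 + 22 = 19126.
Real time: 19126 / (24) = 9563/12 s.
Target frame: (9563/12) × (30000/1001) = 23907500/1001 ≈ 23883.616 → 23884.
At 30 labels/s: frame 23884 → 00:13:16:04.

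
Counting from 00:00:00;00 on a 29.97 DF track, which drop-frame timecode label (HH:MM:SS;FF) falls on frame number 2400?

00:01:20;02

Ten DF minutes hold 17982 frames, so frame 2400 lies in block 0 (frames 0–17981) with 2400 frames into that block.
The block's first minute is 1800 frames and the rest 1798 each; 2400 frames reaches minute 1, so 0 × 18 + 1 × 2 = 2 labels have been skipped so far.
Adding those back, label number 2400 + 2 = 2402 at 30 labels/s is 80 s + 2 f = 0 h 1 min 20 s frame 2, i.e. 00:01:20;02.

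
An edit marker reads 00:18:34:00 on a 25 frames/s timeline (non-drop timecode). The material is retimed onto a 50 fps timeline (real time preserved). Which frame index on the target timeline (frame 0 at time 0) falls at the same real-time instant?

frame 55700

Source frame index: (0×3600 + 18×60 + 34) × 25 + 0 = 27850.
Real time: 27850 / (25) = 1114 s.
Target frame: (1114) × (50) = 55700.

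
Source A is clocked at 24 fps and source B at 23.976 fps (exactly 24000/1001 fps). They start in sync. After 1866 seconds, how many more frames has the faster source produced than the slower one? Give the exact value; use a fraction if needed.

A emits 24 × 1866 = 44784 frames; B emits 24000/1001 × 1866 = 44784000/1001.
Difference = 44784/1001 frames (≈ 44.7393); B is behind A.

44784/1001 frames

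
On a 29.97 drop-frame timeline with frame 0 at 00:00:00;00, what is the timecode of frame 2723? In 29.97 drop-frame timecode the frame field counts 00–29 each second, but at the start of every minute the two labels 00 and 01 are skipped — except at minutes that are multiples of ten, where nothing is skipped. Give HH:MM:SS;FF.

00:01:30;25

Each 10-minute DF block holds 10 × 60 × 30 − 9 × 2 = 17982 frames. 2723 ÷ 17982 → 0 full blocks, remainder 2723.
Within the partial block the first minute is 1800 frames and each further minute 1798, so 1 further minute boundary passed. Total skipped labels = 18 × 0 + 2 × 1 = 2.
Non-drop label index = 2723 + 2 = 2725; at 30 labels/s that is 00:01:30:25, i.e. DF 00:01:30;25.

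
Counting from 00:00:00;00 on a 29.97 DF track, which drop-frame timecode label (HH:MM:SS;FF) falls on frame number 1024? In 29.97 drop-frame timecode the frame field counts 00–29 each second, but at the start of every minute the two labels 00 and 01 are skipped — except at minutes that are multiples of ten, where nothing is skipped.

00:00:34;04

Each 10-minute DF block holds 10 × 60 × 30 − 9 × 2 = 17982 frames. 1024 ÷ 17982 → 0 full blocks, remainder 1024.
Within the partial block the first minute is 1800 frames and each further minute 1798, so 0 further minute boundaries passed. Total skipped labels = 18 × 0 + 2 × 0 = 0.
Non-drop label index = 1024 + 0 = 1024; at 30 labels/s that is 00:00:34:04, i.e. DF 00:00:34;04.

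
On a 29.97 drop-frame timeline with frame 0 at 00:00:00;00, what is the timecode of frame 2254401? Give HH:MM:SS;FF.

Ten DF minutes hold 17982 frames, so frame 2254401 lies in block 125 (frames 2247750–2265731) with 6651 frames into that block.
The block's first minute is 1800 frames and the rest 1798 each; 6651 frames reaches minute 3, so 125 × 18 + 3 × 2 = 2256 labels have been skipped so far.
Adding those back, label number 2254401 + 2256 = 2256657 at 30 labels/s is 75221 s + 27 f = 20 h 53 min 41 s frame 27, i.e. 20:53:41;27.

20:53:41;27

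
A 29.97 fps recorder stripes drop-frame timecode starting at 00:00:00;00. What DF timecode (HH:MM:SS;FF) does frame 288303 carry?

Each 10-minute DF block holds 10 × 60 × 30 − 9 × 2 = 17982 frames. 288303 ÷ 17982 → 16 full blocks, remainder 591.
Within the partial block the first minute is 1800 frames and each further minute 1798, so 0 further minute boundaries passed. Total skipped labels = 18 × 16 + 2 × 0 = 288.
Non-drop label index = 288303 + 288 = 288591; at 30 labels/s that is 02:40:19:21, i.e. DF 02:40:19;21.

02:40:19;21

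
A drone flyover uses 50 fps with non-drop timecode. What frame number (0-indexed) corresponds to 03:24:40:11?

frame 614011

Total seconds to the label: (3 × 3600 + 24 × 60 + 40) = 12280.
Frame index = 12280 × 50 + 11 = 614011.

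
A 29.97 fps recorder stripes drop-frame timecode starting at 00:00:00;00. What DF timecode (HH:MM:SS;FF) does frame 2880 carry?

Ten DF minutes hold 17982 frames, so frame 2880 lies in block 0 (frames 0–17981) with 2880 frames into that block.
The block's first minute is 1800 frames and the rest 1798 each; 2880 frames reaches minute 1, so 0 × 18 + 1 × 2 = 2 labels have been skipped so far.
Adding those back, label number 2880 + 2 = 2882 at 30 labels/s is 96 s + 2 f = 0 h 1 min 36 s frame 2, i.e. 00:01:36;02.

00:01:36;02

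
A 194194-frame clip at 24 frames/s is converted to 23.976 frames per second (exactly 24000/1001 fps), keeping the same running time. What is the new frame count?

Target frames = source frames × (target rate / source rate) = 194194 × (24000/1001)/(24) = 194194 × 1000/1001 = 194000.

194000 frames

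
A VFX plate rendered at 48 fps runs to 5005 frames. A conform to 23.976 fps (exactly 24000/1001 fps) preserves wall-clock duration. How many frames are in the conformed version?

Target frames = source frames × (target rate / source rate) = 5005 × (24000/1001)/(48) = 5005 × 500/1001 = 2500.

2500 frames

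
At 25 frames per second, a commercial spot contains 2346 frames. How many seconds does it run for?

Running time = 2346 / (25) = 93.84 s.

93.84 seconds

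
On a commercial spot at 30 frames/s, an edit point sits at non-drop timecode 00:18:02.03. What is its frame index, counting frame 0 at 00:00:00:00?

frame 32463

Total seconds to the label: (0 × 3600 + 18 × 60 + 2) = 1082.
Frame index = 1082 × 30 + 3 = 32463.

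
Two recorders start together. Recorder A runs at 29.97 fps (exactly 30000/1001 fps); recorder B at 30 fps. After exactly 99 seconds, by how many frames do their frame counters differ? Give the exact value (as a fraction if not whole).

A emits 30000/1001 × 99 = 270000/91 frames; B emits 30 × 99 = 2970.
Difference = 270/91 frames (≈ 2.9670); B is ahead of A.

270/91 frames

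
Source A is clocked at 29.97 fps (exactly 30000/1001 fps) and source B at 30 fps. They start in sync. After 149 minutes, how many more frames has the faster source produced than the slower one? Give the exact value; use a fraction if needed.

149 min = 8940 s.
A emits 30000/1001 × 8940 = 268200000/1001 frames; B emits 30 × 8940 = 268200.
Difference = 268200/1001 frames (≈ 267.9321); B is ahead of A.

268200/1001 frames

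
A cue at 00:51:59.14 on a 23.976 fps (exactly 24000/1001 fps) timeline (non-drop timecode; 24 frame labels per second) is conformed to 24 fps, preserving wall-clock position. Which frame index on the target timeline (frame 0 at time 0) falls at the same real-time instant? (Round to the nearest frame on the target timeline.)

Source frame index: (0×3600 + 51×60 + 59) × 24 + 14 = 74870.
Real time: 74870 / (24000/1001) = 7494487/2400 s.
Target frame: (7494487/2400) × (24) = 7494487/100 ≈ 74944.870 → 74945.

frame 74945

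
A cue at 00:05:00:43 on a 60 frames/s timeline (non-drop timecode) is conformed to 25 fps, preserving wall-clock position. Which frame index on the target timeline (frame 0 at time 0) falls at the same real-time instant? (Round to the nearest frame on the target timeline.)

frame 7518

Source frame index: (0×3600 + 5×60 + 0) × 60 + 43 = 18043.
Real time: 18043 / (60) = 18043/60 s.
Target frame: (18043/60) × (25) = 90215/12 ≈ 7517.917 → 7518.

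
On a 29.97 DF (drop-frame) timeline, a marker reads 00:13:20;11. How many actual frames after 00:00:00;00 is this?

Complete 10-minute blocks: 1, each 17982 frames → 17982.
Remaining 3 whole minutes in the current block: 1800 + 2 × 1798 = 5396 frames.
Within the current minute: 20 × 30 + 11 − 2 = 609 (labels ;00/;01 skipped at this minute). Total = 17982 + 5396 + 609 = 23987.

23987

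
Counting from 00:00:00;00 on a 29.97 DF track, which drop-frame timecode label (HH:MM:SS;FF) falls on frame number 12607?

00:07:00;21

Each 10-minute DF block holds 10 × 60 × 30 − 9 × 2 = 17982 frames. 12607 ÷ 17982 → 0 full blocks, remainder 12607.
Within the partial block the first minute is 1800 frames and each further minute 1798, so 7 further minute boundaries passed. Total skipped labels = 18 × 0 + 2 × 7 = 14.
Non-drop label index = 12607 + 14 = 12621; at 30 labels/s that is 00:07:00:21, i.e. DF 00:07:00;21.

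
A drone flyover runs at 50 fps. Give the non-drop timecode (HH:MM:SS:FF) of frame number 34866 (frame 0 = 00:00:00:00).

00:11:37:16

34866 ÷ 50 = 697 full seconds, remainder 16 frames.
697 s = 0 h 11 min 37 s.
Timecode: 00:11:37:16.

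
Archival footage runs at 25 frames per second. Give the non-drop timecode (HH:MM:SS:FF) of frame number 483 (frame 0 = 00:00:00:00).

00:00:19:08

483 ÷ 25 = 19 full seconds, remainder 8 frames.
19 s = 0 h 0 min 19 s.
Timecode: 00:00:19:08.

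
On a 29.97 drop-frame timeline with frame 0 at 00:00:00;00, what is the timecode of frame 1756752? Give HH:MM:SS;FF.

Ten DF minutes hold 17982 frames, so frame 1756752 lies in block 97 (frames 1744254–1762235) with 12498 frames into that block.
The block's first minute is 1800 frames and the rest 1798 each; 12498 frames reaches minute 6, so 97 × 18 + 6 × 2 = 1758 labels have been skipped so far.
Adding those back, label number 1756752 + 1758 = 1758510 at 30 labels/s is 58617 s + 0 f = 16 h 16 min 57 s frame 0, i.e. 16:16:57;00.

16:16:57;00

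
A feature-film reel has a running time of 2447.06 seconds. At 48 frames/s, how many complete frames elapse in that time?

Frames = 2447.06 × 48 = 2936472/25 ≈ 117458.8800.
Complete frames: 117458.

117458 frames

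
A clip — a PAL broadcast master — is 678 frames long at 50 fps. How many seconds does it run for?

Running time = 678 / (50) = 13.56 s.

13.56 seconds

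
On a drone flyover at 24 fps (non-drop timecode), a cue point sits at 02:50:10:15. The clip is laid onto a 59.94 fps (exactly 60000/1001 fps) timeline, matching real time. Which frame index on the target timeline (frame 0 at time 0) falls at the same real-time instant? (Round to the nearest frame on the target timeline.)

Source frame index: (2×3600 + 50×60 + 10) × 24 + 15 = 245055.
Real time: 245055 / (24) = 81685/8 s.
Target frame: (81685/8) × (60000/1001) = 612637500/1001 ≈ 612025.475 → 612025.

frame 612025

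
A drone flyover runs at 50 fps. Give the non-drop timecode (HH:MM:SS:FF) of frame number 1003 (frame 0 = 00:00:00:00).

00:00:20:03

1003 ÷ 50 = 20 full seconds, remainder 3 frames.
20 s = 0 h 0 min 20 s.
Timecode: 00:00:20:03.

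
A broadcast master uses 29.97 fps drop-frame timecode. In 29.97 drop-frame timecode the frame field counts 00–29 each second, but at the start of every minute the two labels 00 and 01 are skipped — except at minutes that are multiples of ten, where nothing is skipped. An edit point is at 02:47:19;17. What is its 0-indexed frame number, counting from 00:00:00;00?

As if non-drop at 30 labels/s: (2 × 3600 + 47 × 60 + 19) × 30 + 17 = 301187.
Minute boundaries passed: 167; those not divisible by 10: 167 − 16 = 151; dropped labels = 2 × 151 = 302.
Actual frame index = 301187 − 302 = 300885.

300885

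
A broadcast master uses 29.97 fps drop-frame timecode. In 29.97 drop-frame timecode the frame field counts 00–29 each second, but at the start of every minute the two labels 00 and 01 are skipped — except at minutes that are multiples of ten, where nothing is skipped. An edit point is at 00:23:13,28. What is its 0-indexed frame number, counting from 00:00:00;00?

As if non-drop at 30 labels/s: (0 × 3600 + 23 × 60 + 13) × 30 + 28 = 41818.
Minute boundaries passed: 23; those not divisible by 10: 23 − 2 = 21; dropped labels = 2 × 21 = 42.
Actual frame index = 41818 − 42 = 41776.

41776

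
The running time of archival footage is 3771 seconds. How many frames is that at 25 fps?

Frames = 3771 × 25 = 94275.

94275 frames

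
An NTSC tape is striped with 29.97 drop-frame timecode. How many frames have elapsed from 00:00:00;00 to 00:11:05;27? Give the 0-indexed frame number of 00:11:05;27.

19957

As if non-drop at 30 labels/s: (0 × 3600 + 11 × 60 + 5) × 30 + 27 = 19977.
Minute boundaries passed: 11; those not divisible by 10: 11 − 1 = 10; dropped labels = 2 × 10 = 20.
Actual frame index = 19977 − 20 = 19957.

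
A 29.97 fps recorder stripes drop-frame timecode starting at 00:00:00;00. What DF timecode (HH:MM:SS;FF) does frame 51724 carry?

Ten DF minutes hold 17982 frames, so frame 51724 lies in block 2 (frames 35964–53945) with 15760 frames into that block.
The block's first minute is 1800 frames and the rest 1798 each; 15760 frames reaches minute 8, so 2 × 18 + 8 × 2 = 52 labels have been skipped so far.
Adding those back, label number 51724 + 52 = 51776 at 30 labels/s is 1725 s + 26 f = 0 h 28 min 45 s frame 26, i.e. 00:28:45;26.

00:28:45;26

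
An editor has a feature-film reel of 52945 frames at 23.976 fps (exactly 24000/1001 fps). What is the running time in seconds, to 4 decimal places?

Running time = 52945 × 1001/24000 = 10599589/4800 s ≈ 2208.2477 s.

2208.2477 seconds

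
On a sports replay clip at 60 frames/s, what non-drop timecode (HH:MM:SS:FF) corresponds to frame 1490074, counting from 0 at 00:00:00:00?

06:53:54:34

1490074 ÷ 60 = 24834 full seconds, remainder 34 frames.
24834 s = 6 h 53 min 54 s.
Timecode: 06:53:54:34.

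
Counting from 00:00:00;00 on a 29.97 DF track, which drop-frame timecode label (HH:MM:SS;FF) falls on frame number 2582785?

Ten DF minutes hold 17982 frames, so frame 2582785 lies in block 143 (frames 2571426–2589407) with 11359 frames into that block.
The block's first minute is 1800 frames and the rest 1798 each; 11359 frames reaches minute 6, so 143 × 18 + 6 × 2 = 2586 labels have been skipped so far.
Adding those back, label number 2582785 + 2586 = 2585371 at 30 labels/s is 86179 s + 1 f = 23 h 56 min 19 s frame 1, i.e. 23:56:19;01.

23:56:19;01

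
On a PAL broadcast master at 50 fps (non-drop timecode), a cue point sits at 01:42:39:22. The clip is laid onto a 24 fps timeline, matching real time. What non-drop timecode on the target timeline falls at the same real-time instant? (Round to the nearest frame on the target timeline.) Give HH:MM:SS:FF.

01:42:39:11

Source frame index: (1×3600 + 42×60 + 39) × 50 + 22 = 307972.
Real time: 307972 / (50) = 153986/25 s.
Target frame: (153986/25) × (24) = 3695664/25 ≈ 147826.560 → 147827.
At 24 labels/s: frame 147827 → 01:42:39:11.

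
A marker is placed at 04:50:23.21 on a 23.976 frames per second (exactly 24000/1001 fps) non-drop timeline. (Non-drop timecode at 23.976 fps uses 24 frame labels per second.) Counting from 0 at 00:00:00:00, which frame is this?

Total seconds to the label: (4 × 3600 + 50 × 60 + 23) = 17423.
Frame index = 17423 × 24 + 21 = 418173.

418173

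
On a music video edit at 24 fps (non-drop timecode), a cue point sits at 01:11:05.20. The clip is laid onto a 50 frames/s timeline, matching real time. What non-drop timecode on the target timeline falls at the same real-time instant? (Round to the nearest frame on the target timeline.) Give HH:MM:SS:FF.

Source frame index: (1×3600 + 11×60 + 5) × 24 + 20 = 102380.
Real time: 102380 / (24) = 25595/6 s.
Target frame: (25595/6) × (50) = 639875/3 ≈ 213291.667 → 213292.
At 50 labels/s: frame 213292 → 01:11:05:42.

01:11:05:42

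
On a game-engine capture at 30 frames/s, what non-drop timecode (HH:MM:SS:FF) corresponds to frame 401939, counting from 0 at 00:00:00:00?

03:43:17:29

401939 ÷ 30 = 13397 full seconds, remainder 29 frames.
13397 s = 3 h 43 min 17 s.
Timecode: 03:43:17:29.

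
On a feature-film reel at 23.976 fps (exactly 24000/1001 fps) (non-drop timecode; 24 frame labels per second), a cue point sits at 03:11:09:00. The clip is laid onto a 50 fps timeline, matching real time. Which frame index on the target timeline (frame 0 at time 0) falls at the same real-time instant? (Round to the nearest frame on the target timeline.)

Source frame index: (3×3600 + 11×60 + 9) × 24 + 0 = 275256.
Real time: 275256 / (24000/1001) = 11480469/1000 s.
Target frame: (11480469/1000) × (50) = 11480469/20 ≈ 574023.450 → 574023.

frame 574023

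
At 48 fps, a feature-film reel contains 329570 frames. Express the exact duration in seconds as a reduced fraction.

164785/24 seconds

Running time = 329570 ÷ (48) = 329570 × 1/48 = 164785/24 s.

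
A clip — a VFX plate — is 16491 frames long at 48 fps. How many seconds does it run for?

Running time = 16491 / (48) = 343.5625 s.

343.5625 seconds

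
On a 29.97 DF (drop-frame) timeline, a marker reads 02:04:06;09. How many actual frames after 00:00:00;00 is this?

223165

Complete 10-minute blocks: 12, each 17982 frames → 215784.
Remaining 4 whole minutes in the current block: 1800 + 3 × 1798 = 7194 frames.
Within the current minute: 6 × 30 + 9 − 2 = 187 (labels ;00/;01 skipped at this minute). Total = 215784 + 7194 + 187 = 223165.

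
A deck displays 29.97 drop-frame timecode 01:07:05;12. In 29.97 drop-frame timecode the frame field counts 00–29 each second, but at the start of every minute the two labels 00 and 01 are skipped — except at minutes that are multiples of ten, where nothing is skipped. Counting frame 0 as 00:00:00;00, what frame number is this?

Complete 10-minute blocks: 6, each 17982 frames → 107892.
Remaining 7 whole minutes in the current block: 1800 + 6 × 1798 = 12588 frames.
Within the current minute: 5 × 30 + 12 − 2 = 160 (labels ;00/;01 skipped at this minute). Total = 107892 + 12588 + 160 = 120640.

120640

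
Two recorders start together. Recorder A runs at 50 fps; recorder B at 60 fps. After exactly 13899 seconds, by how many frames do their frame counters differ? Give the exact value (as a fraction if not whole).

138990 frames

A emits 50 × 13899 = 694950 frames; B emits 60 × 13899 = 833940.
Difference = 138990 frames; B is ahead of A.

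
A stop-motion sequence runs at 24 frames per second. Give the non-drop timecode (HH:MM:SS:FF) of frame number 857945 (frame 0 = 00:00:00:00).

09:55:47:17

857945 ÷ 24 = 35747 full seconds, remainder 17 frames.
35747 s = 9 h 55 min 47 s.
Timecode: 09:55:47:17.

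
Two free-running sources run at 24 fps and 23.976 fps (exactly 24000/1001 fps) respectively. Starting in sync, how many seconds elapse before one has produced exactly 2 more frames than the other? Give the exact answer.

1001/12 seconds

The gap grows by |24000/1001 − 24| = 24/1001 frames per second.
Time for a 2-frame gap: 2 ÷ (24/1001) = 1001/12 s.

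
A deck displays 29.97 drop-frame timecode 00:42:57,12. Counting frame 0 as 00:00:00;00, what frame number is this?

77246

As if non-drop at 30 labels/s: (0 × 3600 + 42 × 60 + 57) × 30 + 12 = 77322.
Minute boundaries passed: 42; those not divisible by 10: 42 − 4 = 38; dropped labels = 2 × 38 = 76.
Actual frame index = 77322 − 76 = 77246.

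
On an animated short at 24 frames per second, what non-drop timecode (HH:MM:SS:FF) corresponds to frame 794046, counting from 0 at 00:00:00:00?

794046 ÷ 24 = 33085 full seconds, remainder 6 frames.
33085 s = 9 h 11 min 25 s.
Timecode: 09:11:25:06.

09:11:25:06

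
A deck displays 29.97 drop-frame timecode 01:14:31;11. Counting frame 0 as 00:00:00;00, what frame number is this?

As if non-drop at 30 labels/s: (1 × 3600 + 14 × 60 + 31) × 30 + 11 = 134141.
Minute boundaries passed: 74; those not divisible by 10: 74 − 7 = 67; dropped labels = 2 × 67 = 134.
Actual frame index = 134141 − 134 = 134007.

134007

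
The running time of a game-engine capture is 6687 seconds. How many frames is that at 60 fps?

Frames = 6687 × 60 = 401220.

401220 frames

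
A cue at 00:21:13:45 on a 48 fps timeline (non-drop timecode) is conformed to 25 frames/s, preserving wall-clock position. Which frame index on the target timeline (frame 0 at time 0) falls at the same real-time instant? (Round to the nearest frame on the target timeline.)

Source frame index: (0×3600 + 21×60 + 13) × 48 + 45 = 61149.
Real time: 61149 / (48) = 20383/16 s.
Target frame: (20383/16) × (25) = 509575/16 ≈ 31848.438 → 31848.

frame 31848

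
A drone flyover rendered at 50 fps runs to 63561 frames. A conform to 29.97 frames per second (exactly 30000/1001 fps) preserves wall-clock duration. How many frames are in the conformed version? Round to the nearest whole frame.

38099 frames

Frames at target rate = 63561 × (30000/1001) / (50) = 38136600/1001 ≈ 38098.501.
Nearest whole frame: 38099.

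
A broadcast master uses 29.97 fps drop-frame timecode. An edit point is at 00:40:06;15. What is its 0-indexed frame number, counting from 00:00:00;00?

As if non-drop at 30 labels/s: (0 × 3600 + 40 × 60 + 6) × 30 + 15 = 72195.
Minute boundaries passed: 40; those not divisible by 10: 40 − 4 = 36; dropped labels = 2 × 36 = 72.
Actual frame index = 72195 − 72 = 72123.

72123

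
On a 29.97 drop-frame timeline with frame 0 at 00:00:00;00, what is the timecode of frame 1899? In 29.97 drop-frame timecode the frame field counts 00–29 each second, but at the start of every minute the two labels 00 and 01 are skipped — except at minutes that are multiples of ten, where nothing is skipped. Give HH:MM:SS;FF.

00:01:03;11

Each 10-minute DF block holds 10 × 60 × 30 − 9 × 2 = 17982 frames. 1899 ÷ 17982 → 0 full blocks, remainder 1899.
Within the partial block the first minute is 1800 frames and each further minute 1798, so 1 further minute boundary passed. Total skipped labels = 18 × 0 + 2 × 1 = 2.
Non-drop label index = 1899 + 2 = 1901; at 30 labels/s that is 00:01:03:11, i.e. DF 00:01:03;11.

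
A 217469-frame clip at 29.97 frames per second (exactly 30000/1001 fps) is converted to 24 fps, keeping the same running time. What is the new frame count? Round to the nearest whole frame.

174149 frames

Frames at target rate = 217469 × (24) / (30000/1001) = 217686469/1250 ≈ 174149.175.
Nearest whole frame: 174149.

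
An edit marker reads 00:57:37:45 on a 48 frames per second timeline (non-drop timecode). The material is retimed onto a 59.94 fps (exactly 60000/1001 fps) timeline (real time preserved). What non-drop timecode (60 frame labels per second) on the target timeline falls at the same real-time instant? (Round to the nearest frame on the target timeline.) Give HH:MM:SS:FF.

Source frame index: (0×3600 + 57×60 + 37) × 48 + 45 = 165981.
Real time: 165981 / (48) = 55327/16 s.
Target frame: (55327/16) × (60000/1001) = 207476250/1001 ≈ 207268.981 → 207269.
At 60 labels/s: frame 207269 → 00:57:34:29.

00:57:34:29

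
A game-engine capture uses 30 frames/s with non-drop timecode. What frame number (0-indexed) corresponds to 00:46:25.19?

Total seconds to the label: (0 × 3600 + 46 × 60 + 25) = 2785.
Frame index = 2785 × 30 + 19 = 83569.

frame 83569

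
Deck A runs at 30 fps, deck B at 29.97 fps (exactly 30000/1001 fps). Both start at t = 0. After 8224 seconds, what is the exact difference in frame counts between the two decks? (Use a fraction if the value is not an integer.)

246720/1001 frames

A emits 30 × 8224 = 246720 frames; B emits 30000/1001 × 8224 = 246720000/1001.
Difference = 246720/1001 frames (≈ 246.4735); B is behind A.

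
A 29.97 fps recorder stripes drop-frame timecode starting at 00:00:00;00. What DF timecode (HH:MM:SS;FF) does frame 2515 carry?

Each 10-minute DF block holds 10 × 60 × 30 − 9 × 2 = 17982 frames. 2515 ÷ 17982 → 0 full blocks, remainder 2515.
Within the partial block the first minute is 1800 frames and each further minute 1798, so 1 further minute boundary passed. Total skipped labels = 18 × 0 + 2 × 1 = 2.
Non-drop label index = 2515 + 2 = 2517; at 30 labels/s that is 00:01:23:27, i.e. DF 00:01:23;27.

00:01:23;27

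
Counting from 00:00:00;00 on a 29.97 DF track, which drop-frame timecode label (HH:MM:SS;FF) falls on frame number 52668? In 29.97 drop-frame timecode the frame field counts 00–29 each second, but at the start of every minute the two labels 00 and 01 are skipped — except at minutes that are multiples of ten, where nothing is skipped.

Ten DF minutes hold 17982 frames, so frame 52668 lies in block 2 (frames 35964–53945) with 16704 frames into that block.
The block's first minute is 1800 frames and the rest 1798 each; 16704 frames reaches minute 9, so 2 × 18 + 9 × 2 = 54 labels have been skipped so far.
Adding those back, label number 52668 + 54 = 52722 at 30 labels/s is 1757 s + 12 f = 0 h 29 min 17 s frame 12, i.e. 00:29:17;12.

00:29:17;12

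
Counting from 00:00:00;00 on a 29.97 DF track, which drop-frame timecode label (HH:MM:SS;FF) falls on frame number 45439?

00:25:16;05

Each 10-minute DF block holds 10 × 60 × 30 − 9 × 2 = 17982 frames. 45439 ÷ 17982 → 2 full blocks, remainder 9475.
Within the partial block the first minute is 1800 frames and each further minute 1798, so 5 further minute boundaries passed. Total skipped labels = 18 × 2 + 2 × 5 = 46.
Non-drop label index = 45439 + 46 = 45485; at 30 labels/s that is 00:25:16:05, i.e. DF 00:25:16;05.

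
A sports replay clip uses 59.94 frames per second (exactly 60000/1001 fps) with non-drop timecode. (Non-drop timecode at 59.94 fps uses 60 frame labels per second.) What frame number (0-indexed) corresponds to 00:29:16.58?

Total seconds to the label: (0 × 3600 + 29 × 60 + 16) = 1756.
Frame index = 1756 × 60 + 58 = 105418.

105418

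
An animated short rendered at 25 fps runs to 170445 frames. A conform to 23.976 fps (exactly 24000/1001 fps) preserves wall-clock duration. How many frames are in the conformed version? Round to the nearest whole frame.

163464 frames

Frames at target rate = 170445 × (24000/1001) / (25) = 14875200/91 ≈ 163463.736.
Nearest whole frame: 163464.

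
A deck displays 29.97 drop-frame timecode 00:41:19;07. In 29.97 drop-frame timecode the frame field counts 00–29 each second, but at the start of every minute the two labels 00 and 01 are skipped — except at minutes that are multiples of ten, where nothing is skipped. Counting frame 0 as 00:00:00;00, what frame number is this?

74303

As if non-drop at 30 labels/s: (0 × 3600 + 41 × 60 + 19) × 30 + 7 = 74377.
Minute boundaries passed: 41; those not divisible by 10: 41 − 4 = 37; dropped labels = 2 × 37 = 74.
Actual frame index = 74377 − 74 = 74303.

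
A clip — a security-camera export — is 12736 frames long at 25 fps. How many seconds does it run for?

509.44 seconds

Running time = 12736 / (25) = 509.44 s.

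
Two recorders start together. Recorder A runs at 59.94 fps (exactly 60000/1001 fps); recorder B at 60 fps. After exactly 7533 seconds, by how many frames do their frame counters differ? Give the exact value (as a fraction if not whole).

451980/1001 frames

A emits 60000/1001 × 7533 = 451980000/1001 frames; B emits 60 × 7533 = 451980.
Difference = 451980/1001 frames (≈ 451.5285); B is ahead of A.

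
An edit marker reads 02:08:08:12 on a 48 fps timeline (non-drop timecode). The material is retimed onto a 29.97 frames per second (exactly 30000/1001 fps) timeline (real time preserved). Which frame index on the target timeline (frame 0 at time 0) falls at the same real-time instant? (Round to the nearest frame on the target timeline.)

Source frame index: (2×3600 + 8×60 + 8) × 48 + 12 = 369036.
Real time: 369036 / (48) = 30753/4 s.
Target frame: (30753/4) × (30000/1001) = 230647500/1001 ≈ 230417.083 → 230417.

frame 230417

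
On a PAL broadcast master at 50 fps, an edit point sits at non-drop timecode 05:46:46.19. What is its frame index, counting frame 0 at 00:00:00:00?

frame 1040319

Total seconds to the label: (5 × 3600 + 46 × 60 + 46) = 20806.
Frame index = 20806 × 50 + 19 = 1040319.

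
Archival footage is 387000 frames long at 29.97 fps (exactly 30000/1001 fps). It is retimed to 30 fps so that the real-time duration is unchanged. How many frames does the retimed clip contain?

387387 frames

Target frames = source frames × (target rate / source rate) = 387000 × (30)/(30000/1001) = 387000 × 1001/1000 = 387387.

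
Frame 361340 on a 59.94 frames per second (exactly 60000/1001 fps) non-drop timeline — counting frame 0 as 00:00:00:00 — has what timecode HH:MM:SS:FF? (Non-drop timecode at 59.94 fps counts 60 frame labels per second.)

01:40:22:20

361340 ÷ 60 = 6022 full seconds, remainder 20 frames.
6022 s = 1 h 40 min 22 s.
Timecode: 01:40:22:20.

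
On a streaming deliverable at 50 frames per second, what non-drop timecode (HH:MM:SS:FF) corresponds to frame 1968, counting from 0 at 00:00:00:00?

1968 ÷ 50 = 39 full seconds, remainder 18 frames.
39 s = 0 h 0 min 39 s.
Timecode: 00:00:39:18.

00:00:39:18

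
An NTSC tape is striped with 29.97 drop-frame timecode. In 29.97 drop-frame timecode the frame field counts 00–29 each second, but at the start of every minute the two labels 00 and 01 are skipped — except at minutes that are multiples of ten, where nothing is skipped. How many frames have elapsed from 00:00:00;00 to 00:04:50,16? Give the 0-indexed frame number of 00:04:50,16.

Complete 10-minute blocks: 0, each 17982 frames → 0.
Remaining 4 whole minutes in the current block: 1800 + 3 × 1798 = 7194 frames.
Within the current minute: 50 × 30 + 16 − 2 = 1514 (labels ;00/;01 skipped at this minute). Total = 0 + 7194 + 1514 = 8708.

8708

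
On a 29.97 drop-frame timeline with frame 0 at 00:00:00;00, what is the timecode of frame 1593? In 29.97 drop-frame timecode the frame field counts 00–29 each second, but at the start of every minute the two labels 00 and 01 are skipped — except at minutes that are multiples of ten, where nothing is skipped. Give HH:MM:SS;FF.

00:00:53;03

Each 10-minute DF block holds 10 × 60 × 30 − 9 × 2 = 17982 frames. 1593 ÷ 17982 → 0 full blocks, remainder 1593.
Within the partial block the first minute is 1800 frames and each further minute 1798, so 0 further minute boundaries passed. Total skipped labels = 18 × 0 + 2 × 0 = 0.
Non-drop label index = 1593 + 0 = 1593; at 30 labels/s that is 00:00:53:03, i.e. DF 00:00:53;03.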